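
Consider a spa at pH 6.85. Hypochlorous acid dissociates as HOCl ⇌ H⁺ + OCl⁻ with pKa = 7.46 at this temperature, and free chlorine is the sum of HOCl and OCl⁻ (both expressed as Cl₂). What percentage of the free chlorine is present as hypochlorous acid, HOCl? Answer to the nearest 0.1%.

[OCl⁻]/[HOCl] = 10^(pH − pKa) = 10^(6.85 − 7.46) = 10^-0.61 = 0.2455.
Fraction as HOCl = 1 / (1 + 0.2455) = 0.8029.

80.3%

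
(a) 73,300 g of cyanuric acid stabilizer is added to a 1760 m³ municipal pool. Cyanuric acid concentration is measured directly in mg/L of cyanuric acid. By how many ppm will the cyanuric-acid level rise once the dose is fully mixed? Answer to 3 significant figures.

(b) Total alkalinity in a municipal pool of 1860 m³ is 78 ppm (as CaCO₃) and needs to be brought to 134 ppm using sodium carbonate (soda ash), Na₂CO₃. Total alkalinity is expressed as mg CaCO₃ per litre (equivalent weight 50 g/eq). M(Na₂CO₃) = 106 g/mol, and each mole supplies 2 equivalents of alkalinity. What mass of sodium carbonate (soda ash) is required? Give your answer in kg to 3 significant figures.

(a) 41.6 ppm; (b) 110 kg

(a) Volume: 1760 m³ = 1,760,000 L.
(a) Rise: 73,300 g / 1,760,000 L × 1000 = 41.65 mg/L.

(b) Volume: 1860 m³ = 1,860,000 L.
(b) Alkalinity to add: (134 − 78) = 56 mg/L as CaCO₃ × 1,860,000 L = 104,200 g as CaCO₃.
(b) Equivalents: 104,200 g ÷ 50 g/eq = 2083 eq.
(b) Each mole of Na₂CO₃ supplies 2 eq, so 2083 / 2 = 1042 mol.
(b) Mass: 1042 mol × 106 g/mol = 110,400 g.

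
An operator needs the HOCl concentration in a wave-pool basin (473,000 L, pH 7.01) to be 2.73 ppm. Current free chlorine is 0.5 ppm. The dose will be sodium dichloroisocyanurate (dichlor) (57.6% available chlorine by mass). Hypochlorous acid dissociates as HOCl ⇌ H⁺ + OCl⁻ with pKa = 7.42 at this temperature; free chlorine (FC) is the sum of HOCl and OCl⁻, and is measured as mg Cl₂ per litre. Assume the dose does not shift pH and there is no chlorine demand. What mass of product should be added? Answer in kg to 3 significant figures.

2.70 kg

[OCl⁻]/[HOCl] = 10^(pH − pKa) = 10^(7.01 − 7.42) = 0.389; fraction as HOCl = 1/(1 + 0.389) = 0.7199.
Free chlorine required for 2.73 ppm HOCl: 2.73 / 0.7199 = 3.792 ppm.
FC to add: 3.792 − 0.5 = 3.292 mg/L as Cl₂.
Cl₂ equivalent: 3.292 mg/L × 473,000 L = 1557 g.
Product at 57.6% available Cl: 1557 / 0.576 = 2703 g.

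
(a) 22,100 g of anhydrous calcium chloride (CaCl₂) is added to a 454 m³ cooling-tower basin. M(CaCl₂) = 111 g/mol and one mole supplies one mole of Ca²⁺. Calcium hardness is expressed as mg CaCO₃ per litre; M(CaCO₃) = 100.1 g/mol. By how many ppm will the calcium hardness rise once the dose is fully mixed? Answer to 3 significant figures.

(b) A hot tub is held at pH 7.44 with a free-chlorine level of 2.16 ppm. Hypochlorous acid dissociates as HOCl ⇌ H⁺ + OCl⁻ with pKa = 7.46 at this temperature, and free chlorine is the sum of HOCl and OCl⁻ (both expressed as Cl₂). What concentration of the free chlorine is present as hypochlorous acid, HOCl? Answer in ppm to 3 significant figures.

(a) 43.9 ppm; (b) 1.10 ppm

(a) Volume: 454 m³ = 454,000 L.
(a) Moles of Ca²⁺: 22,100 g ÷ 111 g/mol = 199.1 mol.
(a) As CaCO₃: 199.1 mol × 100.1 g/mol = 19,930 g.
(a) Rise: 19,930 g / 454,000 L × 1000 = 43.9 mg/L.

(b) [OCl⁻]/[HOCl] = 10^(pH − pKa) = 10^(7.44 − 7.46) = 10^-0.02 = 0.955.
(b) Fraction as HOCl = 1 / (1 + 0.955) = 0.5115.
(b) HOCl = 0.5115 × 2.16 ppm = 1.105 ppm.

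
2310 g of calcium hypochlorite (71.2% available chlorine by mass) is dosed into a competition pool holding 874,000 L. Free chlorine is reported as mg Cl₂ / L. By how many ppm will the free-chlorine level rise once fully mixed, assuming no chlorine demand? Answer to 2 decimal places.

1.88 ppm

Available chlorine delivered: 2310 g × 0.712 = 1645 g as Cl₂.
Concentration rise: 1645 g / 874,000 L = 1.882 mg/L = 1.88 ppm.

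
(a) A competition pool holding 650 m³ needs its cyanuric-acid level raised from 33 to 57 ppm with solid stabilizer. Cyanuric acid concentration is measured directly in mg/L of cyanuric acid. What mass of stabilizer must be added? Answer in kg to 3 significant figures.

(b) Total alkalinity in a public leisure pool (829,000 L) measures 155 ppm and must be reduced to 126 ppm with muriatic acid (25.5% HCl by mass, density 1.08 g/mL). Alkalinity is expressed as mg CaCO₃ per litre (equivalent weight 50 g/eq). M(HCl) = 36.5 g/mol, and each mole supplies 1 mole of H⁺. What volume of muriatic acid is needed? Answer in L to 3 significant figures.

(a) 15.6 kg; (b) 63.7 L

(a) Volume: 650 m³ = 650,000 L.
(a) CYA to add: (57 − 33) = 24 mg/L × 650,000 L = 15,600 g cyanuric acid.

(b) Alkalinity to neutralize: (155 − 126) = 29 mg/L as CaCO₃ × 829,000 L = 24,040 g as CaCO₃.
(b) Equivalents of H⁺ required: 24,040 ÷ 50 g/eq = 480.8 eq = 480.8 mol HCl.
(b) Mass of HCl: 480.8 × 36.5 = 17,550 g.
(b) Mass of 25.5% solution: 17,550 / 0.255 = 68,820 g.
(b) Volume: 68,820 g ÷ 1.08 g/mL = 63,730 mL.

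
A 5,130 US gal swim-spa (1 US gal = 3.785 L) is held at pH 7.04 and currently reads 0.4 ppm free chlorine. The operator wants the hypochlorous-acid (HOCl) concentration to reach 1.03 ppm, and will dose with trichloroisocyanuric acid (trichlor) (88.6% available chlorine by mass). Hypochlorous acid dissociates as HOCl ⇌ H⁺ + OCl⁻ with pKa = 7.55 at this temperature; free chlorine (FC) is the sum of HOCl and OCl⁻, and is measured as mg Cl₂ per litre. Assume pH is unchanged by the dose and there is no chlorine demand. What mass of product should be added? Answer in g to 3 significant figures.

Volume: 5,130 US gal × 3.785 L/gal = 19,417 L.
[OCl⁻]/[HOCl] = 10^(pH − pKa) = 10^(7.04 − 7.55) = 0.309; fraction as HOCl = 1/(1 + 0.309) = 0.7639.
Free chlorine required for 1.03 ppm HOCl: 1.03 / 0.7639 = 1.348 ppm.
FC to add: 1.348 − 0.4 = 0.9483 mg/L as Cl₂.
Cl₂ equivalent: 0.9483 mg/L × 19,417 L = 18.41 g.
Product at 88.6% available Cl: 18.41 / 0.886 = 20.78 g.

20.8 g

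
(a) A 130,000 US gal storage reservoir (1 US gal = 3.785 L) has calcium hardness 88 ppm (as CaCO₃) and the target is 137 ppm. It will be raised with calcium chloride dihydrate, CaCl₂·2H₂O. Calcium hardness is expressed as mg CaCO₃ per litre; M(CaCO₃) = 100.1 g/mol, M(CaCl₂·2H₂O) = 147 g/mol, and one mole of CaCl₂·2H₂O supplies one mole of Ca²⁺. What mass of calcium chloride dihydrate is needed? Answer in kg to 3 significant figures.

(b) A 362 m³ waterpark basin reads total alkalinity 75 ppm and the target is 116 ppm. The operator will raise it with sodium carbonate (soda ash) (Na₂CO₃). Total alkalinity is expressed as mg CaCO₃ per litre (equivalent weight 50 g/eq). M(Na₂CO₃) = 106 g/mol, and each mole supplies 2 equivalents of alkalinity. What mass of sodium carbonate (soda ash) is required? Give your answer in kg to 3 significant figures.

(a) 35.4 kg; (b) 15.7 kg

(a) Volume: 130,000 US gal × 3.785 L/gal = 492,050 L.
(a) Hardness to add: (137 − 88) = 49 mg/L as CaCO₃ × 492,050 L = 24,110 g as CaCO₃.
(a) Moles of Ca²⁺ (1 mol Ca²⁺ ≡ 1 mol CaCO₃): 24,110 / 100.1 g/mol = 240.9 mol.
(a) Mass of CaCl₂·2H₂O: 240.9 × 147 = 35,410 g.

(b) Volume: 362 m³ = 362,000 L.
(b) Alkalinity to add: (116 − 75) = 41 mg/L as CaCO₃ × 362,000 L = 14,840 g as CaCO₃.
(b) Equivalents: 14,840 g ÷ 50 g/eq = 296.8 eq.
(b) Each mole of Na₂CO₃ supplies 2 eq, so 296.8 / 2 = 148.4 mol.
(b) Mass: 148.4 mol × 106 g/mol = 15,730 g.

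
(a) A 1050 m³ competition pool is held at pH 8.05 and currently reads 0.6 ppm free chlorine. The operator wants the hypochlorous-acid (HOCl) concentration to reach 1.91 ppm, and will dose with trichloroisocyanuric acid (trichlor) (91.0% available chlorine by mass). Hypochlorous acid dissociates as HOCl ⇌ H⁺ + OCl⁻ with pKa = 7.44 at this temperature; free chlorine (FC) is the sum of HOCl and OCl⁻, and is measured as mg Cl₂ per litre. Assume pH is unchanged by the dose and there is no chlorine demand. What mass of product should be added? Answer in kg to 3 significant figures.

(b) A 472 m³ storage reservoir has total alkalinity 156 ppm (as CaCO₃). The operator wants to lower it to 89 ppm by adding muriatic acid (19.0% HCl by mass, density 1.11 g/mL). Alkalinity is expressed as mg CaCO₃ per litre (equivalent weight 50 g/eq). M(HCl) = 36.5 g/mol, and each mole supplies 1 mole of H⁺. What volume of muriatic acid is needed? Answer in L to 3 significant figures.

(a) 10.5 kg; (b) 109 L

(a) Volume: 1050 m³ = 1,050,000 L.
(a) [OCl⁻]/[HOCl] = 10^(pH − pKa) = 10^(8.05 − 7.44) = 4.074; fraction as HOCl = 1/(1 + 4.074) = 0.1971.
(a) Free chlorine required for 1.91 ppm HOCl: 1.91 / 0.1971 = 9.691 ppm.
(a) FC to add: 9.691 − 0.6 = 9.091 mg/L as Cl₂.
(a) Cl₂ equivalent: 9.091 mg/L × 1,050,000 L = 9546 g.
(a) Product at 91.0% available Cl: 9546 / 0.91 = 10,490 g.

(b) Volume: 472 m³ = 472,000 L.
(b) Alkalinity to neutralize: (156 − 89) = 67 mg/L as CaCO₃ × 472,000 L = 31,620 g as CaCO₃.
(b) Equivalents of H⁺ required: 31,620 ÷ 50 g/eq = 632.5 eq = 632.5 mol HCl.
(b) Mass of HCl: 632.5 × 36.5 = 23,090 g.
(b) Mass of 19.0% solution: 23,090 / 0.19 = 121,500 g.
(b) Volume: 121,500 g ÷ 1.11 g/mL = 109,500 mL.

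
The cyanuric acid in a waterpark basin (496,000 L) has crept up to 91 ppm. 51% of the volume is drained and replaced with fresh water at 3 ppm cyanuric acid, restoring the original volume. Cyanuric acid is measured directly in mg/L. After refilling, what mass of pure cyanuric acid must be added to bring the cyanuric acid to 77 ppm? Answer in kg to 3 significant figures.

15.3 kg

After draining 51% and refilling: 91 × 0.49 + 3 × 0.51 = 46.12 ppm.
Deficit to target: 77 − 46.12 = 30.88 mg/L.
Mass: 30.88 mg/L × 496,000 L = 15,320 g cyanuric acid.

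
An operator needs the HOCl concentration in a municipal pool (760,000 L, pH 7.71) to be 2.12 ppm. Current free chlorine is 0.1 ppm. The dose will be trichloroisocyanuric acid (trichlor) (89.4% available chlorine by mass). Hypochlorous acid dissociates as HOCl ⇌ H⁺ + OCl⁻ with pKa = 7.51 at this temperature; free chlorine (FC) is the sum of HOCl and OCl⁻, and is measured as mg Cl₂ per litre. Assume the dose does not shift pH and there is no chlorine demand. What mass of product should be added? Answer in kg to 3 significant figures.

[OCl⁻]/[HOCl] = 10^(pH − pKa) = 10^(7.71 − 7.51) = 1.585; fraction as HOCl = 1/(1 + 1.585) = 0.3869.
Free chlorine required for 2.12 ppm HOCl: 2.12 / 0.3869 = 5.48 ppm.
FC to add: 5.48 − 0.1 = 5.38 mg/L as Cl₂.
Cl₂ equivalent: 5.38 mg/L × 760,000 L = 4089 g.
Product at 89.4% available Cl: 4089 / 0.894 = 4574 g.

4.57 kg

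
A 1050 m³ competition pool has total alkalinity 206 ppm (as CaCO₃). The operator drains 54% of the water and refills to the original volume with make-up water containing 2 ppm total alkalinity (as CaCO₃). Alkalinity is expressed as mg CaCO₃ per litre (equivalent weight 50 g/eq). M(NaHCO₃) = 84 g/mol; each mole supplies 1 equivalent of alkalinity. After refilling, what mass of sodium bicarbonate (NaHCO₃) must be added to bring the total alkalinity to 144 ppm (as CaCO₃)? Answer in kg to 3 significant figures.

85.0 kg

Volume: 1050 m³ = 1,050,000 L.
After draining 54% and refilling: 206 × 0.46 + 2 × 0.54 = 95.84 ppm.
Deficit to target: 144 − 95.84 = 48.16 mg/L.
As CaCO₃: 48.16 mg/L × 1,050,000 L = 50,570 g; ÷ 50 g/eq ÷ 1 = 1011 mol NaHCO₃.
Mass: 1011 × 84 = 84,950 g.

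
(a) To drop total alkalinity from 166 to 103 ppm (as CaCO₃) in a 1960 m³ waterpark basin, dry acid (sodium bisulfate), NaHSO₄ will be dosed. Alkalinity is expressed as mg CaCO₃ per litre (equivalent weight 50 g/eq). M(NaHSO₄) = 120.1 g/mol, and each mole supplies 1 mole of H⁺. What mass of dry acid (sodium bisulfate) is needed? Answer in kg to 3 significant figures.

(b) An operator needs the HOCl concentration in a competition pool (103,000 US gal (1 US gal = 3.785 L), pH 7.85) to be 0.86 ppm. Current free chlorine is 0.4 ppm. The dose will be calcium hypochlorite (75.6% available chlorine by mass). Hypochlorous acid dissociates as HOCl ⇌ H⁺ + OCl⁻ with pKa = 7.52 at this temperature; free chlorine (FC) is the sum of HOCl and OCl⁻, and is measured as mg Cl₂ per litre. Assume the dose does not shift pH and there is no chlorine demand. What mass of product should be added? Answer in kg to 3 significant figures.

(a) Volume: 1960 m³ = 1,960,000 L.
(a) Alkalinity to neutralize: (166 − 103) = 63 mg/L as CaCO₃ × 1,960,000 L = 123,500 g as CaCO₃.
(a) Equivalents of H⁺ required: 123,500 ÷ 50 g/eq = 2470 eq = 2470 mol NaHSO₄.
(a) Mass of NaHSO₄: 2470 × 120.1 = 296,600 g.

(b) Volume: 103,000 US gal × 3.785 L/gal = 389,855 L.
(b) [OCl⁻]/[HOCl] = 10^(pH − pKa) = 10^(7.85 − 7.52) = 2.138; fraction as HOCl = 1/(1 + 2.138) = 0.3187.
(b) Free chlorine required for 0.86 ppm HOCl: 0.86 / 0.3187 = 2.699 ppm.
(b) FC to add: 2.699 − 0.4 = 2.299 mg/L as Cl₂.
(b) Cl₂ equivalent: 2.299 mg/L × 389,855 L = 896.1 g.
(b) Product at 75.6% available Cl: 896.1 / 0.756 = 1185 g.

(a) 297 kg; (b) 1.19 kg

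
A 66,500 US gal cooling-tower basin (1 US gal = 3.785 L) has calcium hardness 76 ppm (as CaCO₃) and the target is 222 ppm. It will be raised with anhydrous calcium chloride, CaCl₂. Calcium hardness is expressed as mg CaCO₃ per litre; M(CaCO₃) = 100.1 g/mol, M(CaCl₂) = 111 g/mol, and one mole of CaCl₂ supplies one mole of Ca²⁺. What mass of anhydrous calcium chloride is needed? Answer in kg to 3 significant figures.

Volume: 66,500 US gal × 3.785 L/gal = 251,702 L.
Hardness to add: (222 − 76) = 146 mg/L as CaCO₃ × 251,702 L = 36,750 g as CaCO₃.
Moles of Ca²⁺ (1 mol Ca²⁺ ≡ 1 mol CaCO₃): 36,750 / 100.1 g/mol = 367.1 mol.
Mass of CaCl₂: 367.1 × 111 = 40,750 g.

40.8 kg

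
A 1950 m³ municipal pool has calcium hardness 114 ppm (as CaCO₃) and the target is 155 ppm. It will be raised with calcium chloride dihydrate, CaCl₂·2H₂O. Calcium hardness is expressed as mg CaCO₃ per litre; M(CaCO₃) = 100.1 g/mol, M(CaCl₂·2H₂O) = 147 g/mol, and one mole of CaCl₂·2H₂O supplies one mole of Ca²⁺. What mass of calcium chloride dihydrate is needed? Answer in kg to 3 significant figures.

117 kg

Volume: 1950 m³ = 1,950,000 L.
Hardness to add: (155 − 114) = 41 mg/L as CaCO₃ × 1,950,000 L = 79,950 g as CaCO₃.
Moles of Ca²⁺ (1 mol Ca²⁺ ≡ 1 mol CaCO₃): 79,950 / 100.1 g/mol = 798.7 mol.
Mass of CaCl₂·2H₂O: 798.7 × 147 = 117,400 g.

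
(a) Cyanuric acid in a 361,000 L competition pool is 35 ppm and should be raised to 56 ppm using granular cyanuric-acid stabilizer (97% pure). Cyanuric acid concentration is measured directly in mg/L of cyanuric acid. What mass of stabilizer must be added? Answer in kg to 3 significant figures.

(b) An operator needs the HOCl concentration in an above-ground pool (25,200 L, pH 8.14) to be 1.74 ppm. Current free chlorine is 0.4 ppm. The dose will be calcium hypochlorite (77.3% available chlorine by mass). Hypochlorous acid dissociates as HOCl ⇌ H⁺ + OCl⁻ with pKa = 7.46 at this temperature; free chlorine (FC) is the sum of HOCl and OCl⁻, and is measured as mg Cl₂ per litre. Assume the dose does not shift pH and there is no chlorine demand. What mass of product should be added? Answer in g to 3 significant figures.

(a) CYA to add: (56 − 35) = 21 mg/L × 361,000 L = 7581 g cyanuric acid.
(a) At 97% purity: 7581 / 0.97 = 7815 g product.

(b) [OCl⁻]/[HOCl] = 10^(pH − pKa) = 10^(8.14 − 7.46) = 4.786; fraction as HOCl = 1/(1 + 4.786) = 0.1728.
(b) Free chlorine required for 1.74 ppm HOCl: 1.74 / 0.1728 = 10.07 ppm.
(b) FC to add: 10.07 − 0.4 = 9.668 mg/L as Cl₂.
(b) Cl₂ equivalent: 9.668 mg/L × 25,200 L = 243.6 g.
(b) Product at 77.3% available Cl: 243.6 / 0.773 = 315.2 g.

(a) 7.82 kg; (b) 315 g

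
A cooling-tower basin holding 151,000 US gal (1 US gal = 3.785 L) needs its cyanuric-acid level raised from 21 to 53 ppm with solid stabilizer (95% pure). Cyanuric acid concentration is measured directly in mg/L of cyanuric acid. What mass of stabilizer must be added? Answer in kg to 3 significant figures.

19.3 kg

Volume: 151,000 US gal × 3.785 L/gal = 571,535 L.
CYA to add: (53 − 21) = 32 mg/L × 571,535 L = 18,290 g cyanuric acid.
At 95% purity: 18,290 / 0.95 = 19,250 g product.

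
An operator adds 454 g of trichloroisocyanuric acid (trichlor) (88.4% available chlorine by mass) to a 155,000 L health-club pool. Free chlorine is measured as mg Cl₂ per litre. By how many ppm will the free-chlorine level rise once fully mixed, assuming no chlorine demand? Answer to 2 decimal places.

Available chlorine delivered: 454 g × 0.884 = 401.3 g as Cl₂.
Concentration rise: 401.3 g / 155,000 L = 2.589 mg/L = 2.59 ppm.

2.59 ppm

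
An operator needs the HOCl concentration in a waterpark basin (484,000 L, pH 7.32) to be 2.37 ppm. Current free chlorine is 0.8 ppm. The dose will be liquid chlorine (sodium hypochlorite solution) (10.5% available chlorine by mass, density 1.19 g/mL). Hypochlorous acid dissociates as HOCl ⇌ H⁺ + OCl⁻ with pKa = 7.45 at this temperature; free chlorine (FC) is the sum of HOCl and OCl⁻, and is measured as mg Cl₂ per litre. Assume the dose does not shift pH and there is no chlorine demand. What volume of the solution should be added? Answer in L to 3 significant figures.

12.9 L

[OCl⁻]/[HOCl] = 10^(pH − pKa) = 10^(7.32 − 7.45) = 0.7413; fraction as HOCl = 1/(1 + 0.7413) = 0.5743.
Free chlorine required for 2.37 ppm HOCl: 2.37 / 0.5743 = 4.127 ppm.
FC to add: 4.127 − 0.8 = 3.327 mg/L as Cl₂.
Cl₂ equivalent: 3.327 mg/L × 484,000 L = 1610 g.
Product at 10.5% available Cl: 1610 / 0.105 = 15,340 g.
Volume: 15,340 g ÷ 1.19 g/mL = 12,890 mL.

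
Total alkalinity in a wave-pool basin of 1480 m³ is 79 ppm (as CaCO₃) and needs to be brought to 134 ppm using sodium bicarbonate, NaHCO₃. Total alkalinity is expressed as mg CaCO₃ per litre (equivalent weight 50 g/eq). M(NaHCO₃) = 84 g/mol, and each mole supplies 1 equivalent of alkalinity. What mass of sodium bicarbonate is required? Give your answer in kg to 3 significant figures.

137 kg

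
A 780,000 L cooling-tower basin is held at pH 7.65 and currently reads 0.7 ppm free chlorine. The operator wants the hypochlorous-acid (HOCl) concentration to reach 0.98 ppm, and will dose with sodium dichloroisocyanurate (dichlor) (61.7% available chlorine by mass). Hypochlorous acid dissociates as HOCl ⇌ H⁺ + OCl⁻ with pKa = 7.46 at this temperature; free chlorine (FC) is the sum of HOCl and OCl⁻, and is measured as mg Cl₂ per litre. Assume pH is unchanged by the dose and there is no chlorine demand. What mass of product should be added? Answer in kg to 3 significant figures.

2.27 kg

[OCl⁻]/[HOCl] = 10^(pH − pKa) = 10^(7.65 − 7.46) = 1.549; fraction as HOCl = 1/(1 + 1.549) = 0.3923.
Free chlorine required for 0.98 ppm HOCl: 0.98 / 0.3923 = 2.498 ppm.
FC to add: 2.498 − 0.7 = 1.798 mg/L as Cl₂.
Cl₂ equivalent: 1.798 mg/L × 780,000 L = 1402 g.
Product at 61.7% available Cl: 1402 / 0.617 = 2273 g.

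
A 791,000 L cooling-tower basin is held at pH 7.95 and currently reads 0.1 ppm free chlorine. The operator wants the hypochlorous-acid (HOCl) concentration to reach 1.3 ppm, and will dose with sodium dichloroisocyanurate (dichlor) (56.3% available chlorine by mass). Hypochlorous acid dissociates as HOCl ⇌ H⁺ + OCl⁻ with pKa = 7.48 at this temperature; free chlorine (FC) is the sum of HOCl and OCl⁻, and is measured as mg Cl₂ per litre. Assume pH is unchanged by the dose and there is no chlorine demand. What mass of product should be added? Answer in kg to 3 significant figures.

[OCl⁻]/[HOCl] = 10^(pH − pKa) = 10^(7.95 − 7.48) = 2.951; fraction as HOCl = 1/(1 + 2.951) = 0.2531.
Free chlorine required for 1.3 ppm HOCl: 1.3 / 0.2531 = 5.137 ppm.
FC to add: 5.137 − 0.1 = 5.037 mg/L as Cl₂.
Cl₂ equivalent: 5.037 mg/L × 791,000 L = 3984 g.
Product at 56.3% available Cl: 3984 / 0.563 = 7076 g.

7.08 kg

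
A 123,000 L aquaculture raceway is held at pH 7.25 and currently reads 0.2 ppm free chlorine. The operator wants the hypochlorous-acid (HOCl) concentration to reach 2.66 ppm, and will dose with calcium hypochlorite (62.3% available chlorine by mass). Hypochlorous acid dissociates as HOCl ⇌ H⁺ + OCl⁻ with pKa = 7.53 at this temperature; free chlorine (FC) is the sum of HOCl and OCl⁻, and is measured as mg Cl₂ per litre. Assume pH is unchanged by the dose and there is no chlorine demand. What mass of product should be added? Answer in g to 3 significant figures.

[OCl⁻]/[HOCl] = 10^(pH − pKa) = 10^(7.25 − 7.53) = 0.5248; fraction as HOCl = 1/(1 + 0.5248) = 0.6558.
Free chlorine required for 2.66 ppm HOCl: 2.66 / 0.6558 = 4.056 ppm.
FC to add: 4.056 − 0.2 = 3.856 mg/L as Cl₂.
Cl₂ equivalent: 3.856 mg/L × 123,000 L = 474.3 g.
Product at 62.3% available Cl: 474.3 / 0.623 = 761.3 g.

761 g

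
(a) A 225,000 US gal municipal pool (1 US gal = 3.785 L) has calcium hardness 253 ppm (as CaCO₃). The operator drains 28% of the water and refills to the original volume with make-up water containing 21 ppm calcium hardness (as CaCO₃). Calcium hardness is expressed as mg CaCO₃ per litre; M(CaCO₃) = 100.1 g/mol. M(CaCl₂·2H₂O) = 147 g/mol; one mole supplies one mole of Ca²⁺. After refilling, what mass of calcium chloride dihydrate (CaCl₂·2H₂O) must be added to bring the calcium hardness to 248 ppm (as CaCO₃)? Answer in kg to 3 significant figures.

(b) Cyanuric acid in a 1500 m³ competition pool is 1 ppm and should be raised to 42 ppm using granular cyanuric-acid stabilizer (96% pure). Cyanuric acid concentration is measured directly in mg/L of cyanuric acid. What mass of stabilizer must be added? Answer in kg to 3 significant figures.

(a) 75.0 kg; (b) 64.1 kg

(a) Volume: 225,000 US gal × 3.785 L/gal = 851,625 L.
(a) After draining 28% and refilling: 253 × 0.72 + 21 × 0.28 = 188.04 ppm.
(a) Deficit to target: 248 − 188.04 = 59.96 mg/L.
(a) As CaCO₃: 59.96 mg/L × 851,625 L = 51,060 g; ÷ 100.1 = 510.1 mol Ca²⁺.
(a) Mass: 510.1 × 147 = 74,990 g.

(b) Volume: 1500 m³ = 1,500,000 L.
(b) CYA to add: (42 − 1) = 41 mg/L × 1,500,000 L = 61,500 g cyanuric acid.
(b) At 96% purity: 61,500 / 0.96 = 64,060 g product.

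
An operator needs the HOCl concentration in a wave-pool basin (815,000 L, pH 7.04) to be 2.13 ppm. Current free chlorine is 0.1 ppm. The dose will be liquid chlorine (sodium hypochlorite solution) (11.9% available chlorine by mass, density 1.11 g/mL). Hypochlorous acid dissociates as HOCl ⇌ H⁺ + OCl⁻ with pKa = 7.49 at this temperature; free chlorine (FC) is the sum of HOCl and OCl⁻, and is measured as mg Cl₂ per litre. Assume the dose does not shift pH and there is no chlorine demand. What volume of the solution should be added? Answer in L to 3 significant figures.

17.2 L

[OCl⁻]/[HOCl] = 10^(pH − pKa) = 10^(7.04 − 7.49) = 0.3548; fraction as HOCl = 1/(1 + 0.3548) = 0.7381.
Free chlorine required for 2.13 ppm HOCl: 2.13 / 0.7381 = 2.886 ppm.
FC to add: 2.886 − 0.1 = 2.786 mg/L as Cl₂.
Cl₂ equivalent: 2.786 mg/L × 815,000 L = 2270 g.
Product at 11.9% available Cl: 2270 / 0.119 = 19,080 g.
Volume: 19,080 g ÷ 1.11 g/mL = 17,190 mL.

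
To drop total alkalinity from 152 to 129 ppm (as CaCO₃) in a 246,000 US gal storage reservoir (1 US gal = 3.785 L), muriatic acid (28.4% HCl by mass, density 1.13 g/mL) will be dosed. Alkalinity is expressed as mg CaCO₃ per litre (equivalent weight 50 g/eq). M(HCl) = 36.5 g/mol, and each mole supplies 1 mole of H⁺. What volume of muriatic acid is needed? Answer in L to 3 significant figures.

48.7 L

Volume: 246,000 US gal × 3.785 L/gal = 931,110 L.
Alkalinity to neutralize: (152 − 129) = 23 mg/L as CaCO₃ × 931,110 L = 21,420 g as CaCO₃.
Equivalents of H⁺ required: 21,420 ÷ 50 g/eq = 428.3 eq = 428.3 mol HCl.
Mass of HCl: 428.3 × 36.5 = 15,630 g.
Mass of 28.4% solution: 15,630 / 0.284 = 55,050 g.
Volume: 55,050 g ÷ 1.13 g/mL = 48,710 mL.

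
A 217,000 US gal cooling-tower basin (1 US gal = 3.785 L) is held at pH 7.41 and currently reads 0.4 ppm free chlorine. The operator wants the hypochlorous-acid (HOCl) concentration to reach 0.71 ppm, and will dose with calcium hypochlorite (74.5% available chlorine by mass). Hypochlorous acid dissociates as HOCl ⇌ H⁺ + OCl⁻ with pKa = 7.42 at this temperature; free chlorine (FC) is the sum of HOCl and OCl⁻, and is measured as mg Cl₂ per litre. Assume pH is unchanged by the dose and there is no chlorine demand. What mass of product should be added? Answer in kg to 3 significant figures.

Volume: 217,000 US gal × 3.785 L/gal = 821,345 L.
[OCl⁻]/[HOCl] = 10^(pH − pKa) = 10^(7.41 − 7.42) = 0.9772; fraction as HOCl = 1/(1 + 0.9772) = 0.5058.
Free chlorine required for 0.71 ppm HOCl: 0.71 / 0.5058 = 1.404 ppm.
FC to add: 1.404 − 0.4 = 1.004 mg/L as Cl₂.
Cl₂ equivalent: 1.004 mg/L × 821,345 L = 824.5 g.
Product at 74.5% available Cl: 824.5 / 0.745 = 1107 g.

1.11 kg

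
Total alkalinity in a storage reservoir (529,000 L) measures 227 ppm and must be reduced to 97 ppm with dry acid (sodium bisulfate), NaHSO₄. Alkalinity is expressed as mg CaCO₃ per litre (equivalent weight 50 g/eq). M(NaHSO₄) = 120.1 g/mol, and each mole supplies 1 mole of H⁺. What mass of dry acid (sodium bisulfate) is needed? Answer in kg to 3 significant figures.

165 kg

Alkalinity to neutralize: (227 − 97) = 130 mg/L as CaCO₃ × 529,000 L = 68,770 g as CaCO₃.
Equivalents of H⁺ required: 68,770 ÷ 50 g/eq = 1375 eq = 1375 mol NaHSO₄.
Mass of NaHSO₄: 1375 × 120.1 = 165,200 g.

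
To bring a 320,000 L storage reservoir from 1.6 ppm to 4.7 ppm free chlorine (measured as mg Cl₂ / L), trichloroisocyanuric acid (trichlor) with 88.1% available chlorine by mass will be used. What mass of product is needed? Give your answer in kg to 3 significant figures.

1.13 kg

Chlorine deficit: 4.7 − 1.6 = 3.1 ppm = 3.1 mg/L as Cl₂.
Cl₂ equivalent needed: 3.1 mg/L × 320,000 L = 992,000 mg = 992 g.
Product at 88.1% available chlorine: 992 / 0.881 = 1126 g.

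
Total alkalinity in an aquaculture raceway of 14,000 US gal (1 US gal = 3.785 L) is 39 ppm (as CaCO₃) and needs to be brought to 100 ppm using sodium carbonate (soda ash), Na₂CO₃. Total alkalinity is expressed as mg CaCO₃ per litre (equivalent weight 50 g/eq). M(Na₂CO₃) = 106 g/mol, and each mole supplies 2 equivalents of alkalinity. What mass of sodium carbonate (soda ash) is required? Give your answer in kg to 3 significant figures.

3.43 kg

Volume: 14,000 US gal × 3.785 L/gal = 52,990 L.
Alkalinity to add: (100 − 39) = 61 mg/L as CaCO₃ × 52,990 L = 3232 g as CaCO₃.
Equivalents: 3232 g ÷ 50 g/eq = 64.65 eq.
Each mole of Na₂CO₃ supplies 2 eq, so 64.65 / 2 = 32.32 mol.
Mass: 32.32 mol × 106 g/mol = 3426 g.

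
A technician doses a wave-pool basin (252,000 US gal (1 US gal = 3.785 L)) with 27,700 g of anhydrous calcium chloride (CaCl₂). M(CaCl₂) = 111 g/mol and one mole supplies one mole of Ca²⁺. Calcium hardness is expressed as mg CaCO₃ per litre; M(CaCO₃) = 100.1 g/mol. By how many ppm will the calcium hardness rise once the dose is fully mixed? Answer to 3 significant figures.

26.2 ppm

Volume: 252,000 US gal × 3.785 L/gal = 953,820 L.
Moles of Ca²⁺: 27,700 g ÷ 111 g/mol = 249.5 mol.
As CaCO₃: 249.5 mol × 100.1 g/mol = 24,980 g.
Rise: 24,980 g / 953,820 L × 1000 = 26.19 mg/L.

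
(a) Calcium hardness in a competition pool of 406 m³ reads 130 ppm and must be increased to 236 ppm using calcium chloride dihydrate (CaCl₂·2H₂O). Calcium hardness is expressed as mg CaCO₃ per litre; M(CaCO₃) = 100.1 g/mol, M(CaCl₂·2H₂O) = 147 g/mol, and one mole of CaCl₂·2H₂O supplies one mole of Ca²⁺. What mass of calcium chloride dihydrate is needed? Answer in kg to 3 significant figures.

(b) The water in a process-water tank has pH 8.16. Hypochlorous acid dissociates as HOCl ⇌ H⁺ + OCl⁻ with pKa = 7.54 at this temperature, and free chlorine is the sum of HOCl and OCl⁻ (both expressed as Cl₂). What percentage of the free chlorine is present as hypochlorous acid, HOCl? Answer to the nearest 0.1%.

(a) Volume: 406 m³ = 406,000 L.
(a) Hardness to add: (236 − 130) = 106 mg/L as CaCO₃ × 406,000 L = 43,040 g as CaCO₃.
(a) Moles of Ca²⁺ (1 mol Ca²⁺ ≡ 1 mol CaCO₃): 43,040 / 100.1 g/mol = 429.9 mol.
(a) Mass of CaCl₂·2H₂O: 429.9 × 147 = 63,200 g.

(b) [OCl⁻]/[HOCl] = 10^(pH − pKa) = 10^(8.16 − 7.54) = 10^0.62 = 4.169.
(b) Fraction as HOCl = 1 / (1 + 4.169) = 0.1935.

(a) 63.2 kg; (b) 19.3%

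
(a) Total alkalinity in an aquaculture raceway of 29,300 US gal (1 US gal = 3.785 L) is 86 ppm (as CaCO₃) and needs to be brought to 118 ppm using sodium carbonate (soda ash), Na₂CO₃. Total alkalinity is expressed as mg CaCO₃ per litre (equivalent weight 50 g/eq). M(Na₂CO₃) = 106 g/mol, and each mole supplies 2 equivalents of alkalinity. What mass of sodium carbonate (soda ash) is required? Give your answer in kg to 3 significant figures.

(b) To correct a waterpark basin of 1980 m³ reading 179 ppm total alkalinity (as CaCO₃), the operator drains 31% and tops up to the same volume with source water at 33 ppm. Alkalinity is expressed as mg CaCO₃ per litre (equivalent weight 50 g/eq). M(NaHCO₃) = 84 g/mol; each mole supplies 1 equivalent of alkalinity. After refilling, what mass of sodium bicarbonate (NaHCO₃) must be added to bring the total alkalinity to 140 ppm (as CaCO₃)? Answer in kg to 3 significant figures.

(a) Volume: 29,300 US gal × 3.785 L/gal = 110,900 L.
(a) Alkalinity to add: (118 − 86) = 32 mg/L as CaCO₃ × 110,900 L = 3549 g as CaCO₃.
(a) Equivalents: 3549 g ÷ 50 g/eq = 70.98 eq.
(a) Each mole of Na₂CO₃ supplies 2 eq, so 70.98 / 2 = 35.49 mol.
(a) Mass: 35.49 mol × 106 g/mol = 3762 g.

(b) Volume: 1980 m³ = 1,980,000 L.
(b) After draining 31% and refilling: 179 × 0.69 + 33 × 0.31 = 133.74 ppm.
(b) Deficit to target: 140 − 133.74 = 6.26 mg/L.
(b) As CaCO₃: 6.26 mg/L × 1,980,000 L = 12,390 g; ÷ 50 g/eq ÷ 1 = 247.9 mol NaHCO₃.
(b) Mass: 247.9 × 84 = 20,820 g.

(a) 3.76 kg; (b) 20.8 kg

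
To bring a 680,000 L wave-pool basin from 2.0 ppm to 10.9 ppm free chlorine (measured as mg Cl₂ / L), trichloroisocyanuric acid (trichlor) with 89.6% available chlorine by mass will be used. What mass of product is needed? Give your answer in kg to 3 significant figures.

Chlorine deficit: 10.9 − 2.0 = 8.9 ppm = 8.9 mg/L as Cl₂.
Cl₂ equivalent needed: 8.9 mg/L × 680,000 L = 6,052,000 mg = 6052 g.
Product at 89.6% available chlorine: 6052 / 0.896 = 6754 g.

6.75 kg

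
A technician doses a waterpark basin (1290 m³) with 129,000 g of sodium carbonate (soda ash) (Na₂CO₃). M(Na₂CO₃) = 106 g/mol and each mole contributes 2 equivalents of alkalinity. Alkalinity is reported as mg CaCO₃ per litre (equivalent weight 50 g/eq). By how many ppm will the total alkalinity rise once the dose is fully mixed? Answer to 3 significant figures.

94.3 ppm

Volume: 1290 m³ = 1,290,000 L.
Moles of Na₂CO₃: 129,000 g ÷ 106 g/mol = 1217 mol → 2434 eq of alkalinity.
As CaCO₃: 2434 eq × 50 g/eq = 121,700 g.
Rise: 121,700 g / 1,290,000 L × 1000 = 94.34 mg/L.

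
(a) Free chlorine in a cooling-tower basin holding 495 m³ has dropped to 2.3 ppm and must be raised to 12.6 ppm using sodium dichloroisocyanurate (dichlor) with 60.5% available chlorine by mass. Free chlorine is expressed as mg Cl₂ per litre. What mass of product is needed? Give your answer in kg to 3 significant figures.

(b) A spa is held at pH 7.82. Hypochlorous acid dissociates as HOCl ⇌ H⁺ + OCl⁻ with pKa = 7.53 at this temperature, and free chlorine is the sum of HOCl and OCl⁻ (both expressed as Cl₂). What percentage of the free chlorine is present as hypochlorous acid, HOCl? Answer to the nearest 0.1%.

(a) 8.43 kg; (b) 33.9%

(a) Volume: 495 m³ = 495,000 L.
(a) Chlorine deficit: 12.6 − 2.3 = 10.3 ppm = 10.3 mg/L as Cl₂.
(a) Cl₂ equivalent needed: 10.3 mg/L × 495,000 L = 5,098,000 mg = 5098 g.
(a) Product at 60.5% available chlorine: 5098 / 0.605 = 8427 g.

(b) [OCl⁻]/[HOCl] = 10^(pH − pKa) = 10^(7.82 − 7.53) = 10^0.29 = 1.95.
(b) Fraction as HOCl = 1 / (1 + 1.95) = 0.339.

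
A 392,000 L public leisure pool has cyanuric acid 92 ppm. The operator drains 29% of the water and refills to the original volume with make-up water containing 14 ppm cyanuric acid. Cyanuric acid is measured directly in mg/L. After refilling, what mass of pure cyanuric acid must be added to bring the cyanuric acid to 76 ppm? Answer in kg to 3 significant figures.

After draining 29% and refilling: 92 × 0.71 + 14 × 0.29 = 69.38 ppm.
Deficit to target: 76 − 69.38 = 6.62 mg/L.
Mass: 6.62 mg/L × 392,000 L = 2595 g cyanuric acid.

2.60 kg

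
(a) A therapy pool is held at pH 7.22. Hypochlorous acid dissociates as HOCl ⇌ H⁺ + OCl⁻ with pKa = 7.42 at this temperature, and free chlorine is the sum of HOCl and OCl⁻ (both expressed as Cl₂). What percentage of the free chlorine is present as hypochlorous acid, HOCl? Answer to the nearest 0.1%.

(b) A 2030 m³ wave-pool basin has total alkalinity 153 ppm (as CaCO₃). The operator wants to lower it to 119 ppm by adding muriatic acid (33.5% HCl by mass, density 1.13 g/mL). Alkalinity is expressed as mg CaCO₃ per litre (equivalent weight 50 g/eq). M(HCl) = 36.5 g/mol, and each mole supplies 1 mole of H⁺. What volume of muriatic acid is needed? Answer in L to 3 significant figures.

(a) 61.3%; (b) 133 L

(a) [OCl⁻]/[HOCl] = 10^(pH − pKa) = 10^(7.22 − 7.42) = 10^-0.20 = 0.631.
(a) Fraction as HOCl = 1 / (1 + 0.631) = 0.6131.

(b) Volume: 2030 m³ = 2,030,000 L.
(b) Alkalinity to neutralize: (153 − 119) = 34 mg/L as CaCO₃ × 2,030,000 L = 69,020 g as CaCO₃.
(b) Equivalents of H⁺ required: 69,020 ÷ 50 g/eq = 1380 eq = 1380 mol HCl.
(b) Mass of HCl: 1380 × 36.5 = 50,380 g.
(b) Mass of 33.5% solution: 50,380 / 0.335 = 150,400 g.
(b) Volume: 150,400 g ÷ 1.13 g/mL = 133,100 mL.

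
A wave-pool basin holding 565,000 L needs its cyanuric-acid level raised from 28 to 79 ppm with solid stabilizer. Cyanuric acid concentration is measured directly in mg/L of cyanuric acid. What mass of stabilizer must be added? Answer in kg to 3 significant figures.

CYA to add: (79 − 28) = 51 mg/L × 565,000 L = 28,820 g cyanuric acid.

28.8 kg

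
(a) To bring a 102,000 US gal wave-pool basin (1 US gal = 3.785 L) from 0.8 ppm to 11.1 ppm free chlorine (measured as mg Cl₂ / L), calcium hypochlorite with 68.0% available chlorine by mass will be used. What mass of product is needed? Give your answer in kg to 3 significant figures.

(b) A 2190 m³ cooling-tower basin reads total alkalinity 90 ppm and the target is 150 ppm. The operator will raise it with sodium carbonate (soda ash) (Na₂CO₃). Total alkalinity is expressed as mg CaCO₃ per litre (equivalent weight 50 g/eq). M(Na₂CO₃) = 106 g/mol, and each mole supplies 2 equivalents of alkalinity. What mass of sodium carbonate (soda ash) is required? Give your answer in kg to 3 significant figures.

(a) 5.85 kg; (b) 139 kg

(a) Volume: 102,000 US gal × 3.785 L/gal = 386,070 L.
(a) Chlorine deficit: 11.1 − 0.8 = 10.3 ppm = 10.3 mg/L as Cl₂.
(a) Cl₂ equivalent needed: 10.3 mg/L × 386,070 L = 3,977,000 mg = 3977 g.
(a) Product at 68.0% available chlorine: 3977 / 0.68 = 5848 g.

(b) Volume: 2190 m³ = 2,190,000 L.
(b) Alkalinity to add: (150 − 90) = 60 mg/L as CaCO₃ × 2,190,000 L = 131,400 g as CaCO₃.
(b) Equivalents: 131,400 g ÷ 50 g/eq = 2628 eq.
(b) Each mole of Na₂CO₃ supplies 2 eq, so 2628 / 2 = 1314 mol.
(b) Mass: 1314 mol × 106 g/mol = 139,300 g.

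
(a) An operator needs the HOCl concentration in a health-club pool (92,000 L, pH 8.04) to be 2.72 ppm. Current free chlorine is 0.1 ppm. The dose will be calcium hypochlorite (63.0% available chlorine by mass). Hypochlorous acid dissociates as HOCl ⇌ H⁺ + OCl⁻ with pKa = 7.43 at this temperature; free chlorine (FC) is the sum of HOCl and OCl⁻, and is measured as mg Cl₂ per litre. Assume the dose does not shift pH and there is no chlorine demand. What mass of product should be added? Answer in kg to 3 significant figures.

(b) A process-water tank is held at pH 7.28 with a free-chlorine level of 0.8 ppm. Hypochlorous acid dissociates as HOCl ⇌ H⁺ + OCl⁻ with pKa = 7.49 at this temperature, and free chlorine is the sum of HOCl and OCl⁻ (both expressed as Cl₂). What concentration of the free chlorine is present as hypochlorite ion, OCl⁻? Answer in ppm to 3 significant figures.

(a) 2.00 kg; (b) 0.305 ppm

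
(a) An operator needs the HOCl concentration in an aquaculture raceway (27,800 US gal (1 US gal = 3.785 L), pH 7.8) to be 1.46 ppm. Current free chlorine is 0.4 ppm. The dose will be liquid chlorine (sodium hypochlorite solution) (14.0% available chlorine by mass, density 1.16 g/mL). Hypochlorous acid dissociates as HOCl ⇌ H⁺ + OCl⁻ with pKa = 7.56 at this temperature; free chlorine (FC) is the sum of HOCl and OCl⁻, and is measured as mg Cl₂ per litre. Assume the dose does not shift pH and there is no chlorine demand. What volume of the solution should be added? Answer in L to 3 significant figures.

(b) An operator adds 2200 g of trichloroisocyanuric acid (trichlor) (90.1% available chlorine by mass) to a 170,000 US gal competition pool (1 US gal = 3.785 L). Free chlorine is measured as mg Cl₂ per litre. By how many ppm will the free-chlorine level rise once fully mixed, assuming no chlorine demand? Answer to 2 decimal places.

(a) 2.33 L; (b) 3.08 ppm

(a) Volume: 27,800 US gal × 3.785 L/gal = 105,223 L.
(a) [OCl⁻]/[HOCl] = 10^(pH − pKa) = 10^(7.8 − 7.56) = 1.738; fraction as HOCl = 1/(1 + 1.738) = 0.3653.
(a) Free chlorine required for 1.46 ppm HOCl: 1.46 / 0.3653 = 3.997 ppm.
(a) FC to add: 3.997 − 0.4 = 3.597 mg/L as Cl₂.
(a) Cl₂ equivalent: 3.597 mg/L × 105,223 L = 378.5 g.
(a) Product at 14.0% available Cl: 378.5 / 0.14 = 2704 g.
(a) Volume: 2704 g ÷ 1.16 g/mL = 2331 mL.

(b) Volume: 170,000 US gal × 3.785 L/gal = 643,450 L.
(b) Available chlorine delivered: 2200 g × 0.901 = 1982 g as Cl₂.
(b) Concentration rise: 1982 g / 643,450 L = 3.081 mg/L = 3.08 ppm.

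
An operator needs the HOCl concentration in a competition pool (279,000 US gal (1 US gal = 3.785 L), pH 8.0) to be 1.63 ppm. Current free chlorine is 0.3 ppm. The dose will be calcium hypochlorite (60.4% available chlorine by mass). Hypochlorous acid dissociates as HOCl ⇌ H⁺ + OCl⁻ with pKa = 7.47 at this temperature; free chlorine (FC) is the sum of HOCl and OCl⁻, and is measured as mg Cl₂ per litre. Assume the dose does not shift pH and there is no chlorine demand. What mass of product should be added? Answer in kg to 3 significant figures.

Volume: 279,000 US gal × 3.785 L/gal = 1,056,015 L.
[OCl⁻]/[HOCl] = 10^(pH − pKa) = 10^(8.0 − 7.47) = 3.388; fraction as HOCl = 1/(1 + 3.388) = 0.2279.
Free chlorine required for 1.63 ppm HOCl: 1.63 / 0.2279 = 7.153 ppm.
FC to add: 7.153 − 0.3 = 6.853 mg/L as Cl₂.
Cl₂ equivalent: 6.853 mg/L × 1,056,015 L = 7237 g.
Product at 60.4% available Cl: 7237 / 0.604 = 11,980 g.

12.0 kg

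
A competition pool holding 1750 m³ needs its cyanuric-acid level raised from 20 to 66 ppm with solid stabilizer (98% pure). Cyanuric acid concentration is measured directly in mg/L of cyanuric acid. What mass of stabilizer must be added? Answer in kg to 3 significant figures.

82.1 kg

Volume: 1750 m³ = 1,750,000 L.
CYA to add: (66 − 20) = 46 mg/L × 1,750,000 L = 80,500 g cyanuric acid.
At 98% purity: 80,500 / 0.98 = 82,140 g product.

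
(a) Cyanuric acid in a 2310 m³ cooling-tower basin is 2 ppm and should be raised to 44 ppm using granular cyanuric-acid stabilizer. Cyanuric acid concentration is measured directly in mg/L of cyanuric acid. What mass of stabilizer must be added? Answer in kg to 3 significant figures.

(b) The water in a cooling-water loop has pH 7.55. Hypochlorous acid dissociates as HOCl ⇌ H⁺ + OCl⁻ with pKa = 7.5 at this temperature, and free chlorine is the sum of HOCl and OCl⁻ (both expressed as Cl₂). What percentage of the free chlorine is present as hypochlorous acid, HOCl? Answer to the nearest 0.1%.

(a) Volume: 2310 m³ = 2,310,000 L.
(a) CYA to add: (44 − 2) = 42 mg/L × 2,310,000 L = 97,020 g cyanuric acid.

(b) [OCl⁻]/[HOCl] = 10^(pH − pKa) = 10^(7.55 − 7.5) = 10^0.05 = 1.122.
(b) Fraction as HOCl = 1 / (1 + 1.122) = 0.4712.

(a) 97.0 kg; (b) 47.1%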